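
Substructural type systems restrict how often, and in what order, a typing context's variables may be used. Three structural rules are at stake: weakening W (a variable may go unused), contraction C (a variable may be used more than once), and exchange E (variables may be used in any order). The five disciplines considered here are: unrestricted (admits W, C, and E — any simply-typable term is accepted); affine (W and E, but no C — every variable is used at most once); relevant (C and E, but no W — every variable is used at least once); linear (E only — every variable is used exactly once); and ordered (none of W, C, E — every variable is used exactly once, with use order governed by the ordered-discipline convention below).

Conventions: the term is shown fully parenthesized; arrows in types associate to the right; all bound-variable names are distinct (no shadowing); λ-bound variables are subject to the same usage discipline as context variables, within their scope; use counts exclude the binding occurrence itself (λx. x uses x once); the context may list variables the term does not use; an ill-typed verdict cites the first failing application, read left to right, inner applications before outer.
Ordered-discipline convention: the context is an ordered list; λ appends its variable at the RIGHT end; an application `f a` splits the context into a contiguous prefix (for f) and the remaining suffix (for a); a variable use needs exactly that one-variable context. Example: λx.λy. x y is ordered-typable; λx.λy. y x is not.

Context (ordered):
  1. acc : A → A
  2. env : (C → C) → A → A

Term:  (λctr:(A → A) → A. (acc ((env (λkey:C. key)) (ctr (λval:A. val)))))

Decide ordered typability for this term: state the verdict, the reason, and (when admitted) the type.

yes — acc, env, ctr, key, val: once each, no exchange needed; term : ((A → A) → A) → A
variable uses: acc ×1, env ×1, ctr [bound] ×1, key [bound] ×1, val [bound] ×1
order of uses: acc, env, key, ctr, val
typing: ✓ — ((A → A) → A) → A
summary: ordered ✓ · linear ✓ · affine ✓ · relevant ✓ · unrestricted ✓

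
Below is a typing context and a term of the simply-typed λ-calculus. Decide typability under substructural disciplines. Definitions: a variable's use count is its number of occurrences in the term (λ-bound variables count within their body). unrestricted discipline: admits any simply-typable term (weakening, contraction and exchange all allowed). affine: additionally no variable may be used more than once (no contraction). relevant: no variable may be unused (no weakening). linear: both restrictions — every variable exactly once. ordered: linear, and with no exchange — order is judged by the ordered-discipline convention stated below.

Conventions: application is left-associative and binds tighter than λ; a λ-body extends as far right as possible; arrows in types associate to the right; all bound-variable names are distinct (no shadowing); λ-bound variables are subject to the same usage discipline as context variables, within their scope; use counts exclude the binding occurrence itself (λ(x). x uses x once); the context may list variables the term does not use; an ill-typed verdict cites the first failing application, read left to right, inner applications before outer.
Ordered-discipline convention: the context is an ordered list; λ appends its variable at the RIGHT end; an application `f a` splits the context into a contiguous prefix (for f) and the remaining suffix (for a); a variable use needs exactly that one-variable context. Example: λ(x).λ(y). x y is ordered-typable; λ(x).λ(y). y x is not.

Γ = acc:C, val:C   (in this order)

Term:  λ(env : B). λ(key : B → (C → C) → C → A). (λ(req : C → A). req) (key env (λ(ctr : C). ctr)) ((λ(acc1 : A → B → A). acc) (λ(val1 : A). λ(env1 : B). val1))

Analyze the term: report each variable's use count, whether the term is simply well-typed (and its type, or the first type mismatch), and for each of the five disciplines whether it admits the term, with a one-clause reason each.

usage: acc ×1, val ×0, env (λ-bound) ×1, key (λ-bound) ×1, req (λ-bound) ×1, ctr (λ-bound) ×1, acc1 (λ-bound) ×0, val1 (λ-bound) ×1, env1 (λ-bound) ×0
order of uses: req, key, env, ctr, acc, val1
typing: well-typed at B → (B → (C → C) → C → A) → A
ordered: ✗ — val, acc1, env1 left unused
linear: ✗ — val, acc1, env1 left unused
affine: ✓ — acc, val, env, key, req, ctr, acc1, val1, env1: no repeats, contraction unneeded
relevant: ✗ — val, acc1, env1 left unused
unrestricted: ✓ — simply typable at B → (B → (C → C) → C → A) → A; W, C, E all held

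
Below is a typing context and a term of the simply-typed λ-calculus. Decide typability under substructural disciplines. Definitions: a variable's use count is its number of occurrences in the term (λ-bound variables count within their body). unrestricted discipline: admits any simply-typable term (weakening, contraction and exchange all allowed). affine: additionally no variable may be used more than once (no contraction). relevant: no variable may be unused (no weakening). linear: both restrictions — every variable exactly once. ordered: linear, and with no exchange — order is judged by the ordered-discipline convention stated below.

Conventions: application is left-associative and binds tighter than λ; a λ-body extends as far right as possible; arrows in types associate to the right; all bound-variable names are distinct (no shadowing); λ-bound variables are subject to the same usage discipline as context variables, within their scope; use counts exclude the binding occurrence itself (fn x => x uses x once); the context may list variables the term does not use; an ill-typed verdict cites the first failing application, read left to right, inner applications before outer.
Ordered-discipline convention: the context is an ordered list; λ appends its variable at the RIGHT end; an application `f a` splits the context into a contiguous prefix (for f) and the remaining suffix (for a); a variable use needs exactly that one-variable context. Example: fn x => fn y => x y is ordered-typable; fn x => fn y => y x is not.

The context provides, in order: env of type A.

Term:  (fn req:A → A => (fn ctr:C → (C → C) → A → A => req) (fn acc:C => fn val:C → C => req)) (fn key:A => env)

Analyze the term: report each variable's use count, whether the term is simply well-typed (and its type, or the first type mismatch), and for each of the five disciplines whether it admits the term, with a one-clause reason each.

counts: env=1; req (bound)=2; ctr (bound)=0; acc (bound)=0; val (bound)=0; key (bound)=0
uses in reading order: req, req, env
typing: well-typed — term : A → A
ordered: ✗ — repeated use of req ×2; ctr, acc, val, key never used (weakening)
linear: ✗ — repeated use of req ×2; ctr, acc, val, key never used (weakening)
affine: ✗ — repeated use of req ×2
relevant: ✗ — ctr, acc, val, key never used (weakening)
unrestricted: ✓ — typability at A → A is all that's needed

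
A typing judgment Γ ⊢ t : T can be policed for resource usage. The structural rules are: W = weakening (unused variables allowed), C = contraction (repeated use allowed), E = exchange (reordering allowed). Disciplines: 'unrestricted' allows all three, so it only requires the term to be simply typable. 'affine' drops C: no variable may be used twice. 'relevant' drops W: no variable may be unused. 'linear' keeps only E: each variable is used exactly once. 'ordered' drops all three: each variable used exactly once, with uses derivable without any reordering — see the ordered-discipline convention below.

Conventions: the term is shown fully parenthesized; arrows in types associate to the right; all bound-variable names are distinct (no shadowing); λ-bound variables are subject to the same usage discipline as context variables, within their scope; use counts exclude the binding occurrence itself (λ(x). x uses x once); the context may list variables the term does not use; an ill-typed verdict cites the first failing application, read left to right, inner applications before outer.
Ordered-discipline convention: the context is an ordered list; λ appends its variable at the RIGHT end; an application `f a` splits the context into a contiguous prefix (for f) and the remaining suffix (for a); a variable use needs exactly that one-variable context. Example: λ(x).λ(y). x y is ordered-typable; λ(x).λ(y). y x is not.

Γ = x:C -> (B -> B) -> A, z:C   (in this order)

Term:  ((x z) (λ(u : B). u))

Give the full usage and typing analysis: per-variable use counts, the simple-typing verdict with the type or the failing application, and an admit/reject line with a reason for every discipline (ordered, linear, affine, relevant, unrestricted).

counts: x ×1, z ×1, u (bound) ×1
use order (left to right): x, z, u
typing: the term checks, with type A
ordered: ✓ — x, z, u: once each, no exchange needed
linear: ✓ — exactly-once usage across x, z, u
affine: ✓ — no duplicate uses among x, z, u
relevant: ✓ — x, z, u: all used, weakening unneeded
unrestricted: ✓ — type-checks (A) and nothing is barred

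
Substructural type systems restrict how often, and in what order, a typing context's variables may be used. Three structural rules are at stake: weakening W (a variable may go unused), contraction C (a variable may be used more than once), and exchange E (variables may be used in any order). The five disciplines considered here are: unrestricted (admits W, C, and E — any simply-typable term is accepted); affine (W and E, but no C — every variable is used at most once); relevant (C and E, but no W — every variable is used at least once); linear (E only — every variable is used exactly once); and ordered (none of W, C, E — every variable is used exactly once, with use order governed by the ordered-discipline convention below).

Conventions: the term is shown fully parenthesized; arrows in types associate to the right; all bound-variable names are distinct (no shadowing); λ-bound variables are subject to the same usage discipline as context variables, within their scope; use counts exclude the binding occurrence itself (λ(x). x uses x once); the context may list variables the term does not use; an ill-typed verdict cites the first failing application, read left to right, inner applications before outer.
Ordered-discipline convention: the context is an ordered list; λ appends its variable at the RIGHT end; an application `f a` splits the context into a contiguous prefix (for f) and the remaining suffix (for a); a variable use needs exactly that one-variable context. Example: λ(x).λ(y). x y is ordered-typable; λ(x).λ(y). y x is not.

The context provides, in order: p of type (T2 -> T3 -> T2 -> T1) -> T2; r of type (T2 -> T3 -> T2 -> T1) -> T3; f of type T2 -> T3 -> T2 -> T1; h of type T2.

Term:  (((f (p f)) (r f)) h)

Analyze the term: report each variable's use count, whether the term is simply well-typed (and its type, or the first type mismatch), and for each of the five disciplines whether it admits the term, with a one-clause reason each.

usage: p: 1, r: 1, f: 3, h: 1
left-to-right use order: f, p, f, r, f, h
typing: well-typed — term : T1
ordered ✗ (f ×3 used more than once (contraction))
linear ✗ (f ×3 used more than once (contraction))
affine ✗ (f ×3 used more than once (contraction))
relevant ✓ (every one of p, r, f, h appears)
unrestricted ✓ (simply typable at T1; W, C, E all held)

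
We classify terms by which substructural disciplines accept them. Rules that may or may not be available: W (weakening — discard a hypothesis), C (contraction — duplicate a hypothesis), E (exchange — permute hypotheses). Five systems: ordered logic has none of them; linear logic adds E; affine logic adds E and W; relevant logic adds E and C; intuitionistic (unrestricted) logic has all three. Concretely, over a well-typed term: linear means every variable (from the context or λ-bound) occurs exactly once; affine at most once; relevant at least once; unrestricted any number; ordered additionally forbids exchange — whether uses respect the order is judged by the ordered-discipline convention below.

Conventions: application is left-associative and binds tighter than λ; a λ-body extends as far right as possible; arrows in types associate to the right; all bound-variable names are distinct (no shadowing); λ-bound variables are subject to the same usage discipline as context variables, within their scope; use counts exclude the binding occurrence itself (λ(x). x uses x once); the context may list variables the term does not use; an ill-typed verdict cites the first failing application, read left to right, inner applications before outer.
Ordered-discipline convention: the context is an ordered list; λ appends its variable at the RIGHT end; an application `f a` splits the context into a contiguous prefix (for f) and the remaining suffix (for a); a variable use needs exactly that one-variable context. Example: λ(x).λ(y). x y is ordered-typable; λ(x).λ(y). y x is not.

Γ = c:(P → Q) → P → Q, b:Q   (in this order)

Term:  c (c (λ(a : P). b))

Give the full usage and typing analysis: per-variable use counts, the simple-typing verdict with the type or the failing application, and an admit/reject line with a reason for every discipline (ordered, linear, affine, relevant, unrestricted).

counts: c ×2; b ×1; a (bound) ×0
order of uses: c, c, b
typing: well-typed at P → Q
ordered ✗ (needs contraction — c ×2; needs weakening: a unused)
linear ✗ (needs contraction — c ×2; needs weakening: a unused)
affine ✗ (needs contraction — c ×2)
relevant ✗ (needs weakening: a unused)
unrestricted ✓ (typability at P → Q is all that's needed)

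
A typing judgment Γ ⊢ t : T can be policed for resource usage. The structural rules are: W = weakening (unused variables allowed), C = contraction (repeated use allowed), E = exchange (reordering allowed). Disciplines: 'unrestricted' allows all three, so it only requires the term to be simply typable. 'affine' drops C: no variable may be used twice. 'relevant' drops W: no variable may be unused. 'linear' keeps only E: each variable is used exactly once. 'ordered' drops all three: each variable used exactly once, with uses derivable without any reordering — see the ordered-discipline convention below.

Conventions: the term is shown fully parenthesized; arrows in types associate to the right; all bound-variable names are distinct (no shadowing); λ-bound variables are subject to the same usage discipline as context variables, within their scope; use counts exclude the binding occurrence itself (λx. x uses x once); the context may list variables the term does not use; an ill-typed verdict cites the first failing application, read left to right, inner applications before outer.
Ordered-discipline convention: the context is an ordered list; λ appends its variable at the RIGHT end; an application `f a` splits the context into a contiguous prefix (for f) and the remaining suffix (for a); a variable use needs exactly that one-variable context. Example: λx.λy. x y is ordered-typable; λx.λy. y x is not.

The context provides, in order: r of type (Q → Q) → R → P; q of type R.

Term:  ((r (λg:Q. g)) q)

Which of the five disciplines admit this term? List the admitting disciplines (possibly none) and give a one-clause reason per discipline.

admitted in: ordered, linear, affine, relevant, unrestricted
counts: r: 1×, q: 1×, g (bound): 1×
order of uses: r, g, q
typing: well-typed at P
ordered: ✓ — one use each (r, q, g); ordered split holds
linear: ✓ — exactly-once usage across r, q, g
affine: ✓ — none of r, q, g used more than once
relevant: ✓ — every one of r, q, g appears
unrestricted: ✓ — well-typed at P; no restrictions here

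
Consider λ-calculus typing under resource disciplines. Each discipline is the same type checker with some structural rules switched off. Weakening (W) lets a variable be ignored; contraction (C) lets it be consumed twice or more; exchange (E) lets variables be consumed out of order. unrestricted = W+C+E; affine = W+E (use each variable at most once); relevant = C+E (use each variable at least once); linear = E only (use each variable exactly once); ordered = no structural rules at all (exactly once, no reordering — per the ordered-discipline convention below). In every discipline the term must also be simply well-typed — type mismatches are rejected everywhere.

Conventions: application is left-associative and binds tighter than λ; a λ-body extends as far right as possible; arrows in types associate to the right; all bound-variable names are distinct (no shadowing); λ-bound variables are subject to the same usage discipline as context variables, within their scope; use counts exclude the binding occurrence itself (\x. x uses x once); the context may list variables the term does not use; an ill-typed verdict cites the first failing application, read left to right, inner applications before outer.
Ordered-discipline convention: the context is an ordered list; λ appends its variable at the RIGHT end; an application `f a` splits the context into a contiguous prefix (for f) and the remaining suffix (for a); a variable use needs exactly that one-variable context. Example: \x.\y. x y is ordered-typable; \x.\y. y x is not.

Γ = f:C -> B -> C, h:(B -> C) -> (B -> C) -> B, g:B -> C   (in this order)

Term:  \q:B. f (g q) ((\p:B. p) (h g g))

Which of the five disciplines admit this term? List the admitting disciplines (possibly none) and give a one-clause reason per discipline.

admitted in: relevant, unrestricted
variable uses: f=1, h=1, g=3, q (λ-bound)=1, p (λ-bound)=1
uses in reading order: f, g, q, p, h, g, g
typing: well-typed at B -> C
ordered: ✗ — repeated use of g ×3
linear: ✗ — repeated use of g ×3
affine: ✗ — repeated use of g ×3
relevant: ✓ — every one of f, h, g, q, p appears
unrestricted: ✓ — well-typed at B -> C; no restrictions here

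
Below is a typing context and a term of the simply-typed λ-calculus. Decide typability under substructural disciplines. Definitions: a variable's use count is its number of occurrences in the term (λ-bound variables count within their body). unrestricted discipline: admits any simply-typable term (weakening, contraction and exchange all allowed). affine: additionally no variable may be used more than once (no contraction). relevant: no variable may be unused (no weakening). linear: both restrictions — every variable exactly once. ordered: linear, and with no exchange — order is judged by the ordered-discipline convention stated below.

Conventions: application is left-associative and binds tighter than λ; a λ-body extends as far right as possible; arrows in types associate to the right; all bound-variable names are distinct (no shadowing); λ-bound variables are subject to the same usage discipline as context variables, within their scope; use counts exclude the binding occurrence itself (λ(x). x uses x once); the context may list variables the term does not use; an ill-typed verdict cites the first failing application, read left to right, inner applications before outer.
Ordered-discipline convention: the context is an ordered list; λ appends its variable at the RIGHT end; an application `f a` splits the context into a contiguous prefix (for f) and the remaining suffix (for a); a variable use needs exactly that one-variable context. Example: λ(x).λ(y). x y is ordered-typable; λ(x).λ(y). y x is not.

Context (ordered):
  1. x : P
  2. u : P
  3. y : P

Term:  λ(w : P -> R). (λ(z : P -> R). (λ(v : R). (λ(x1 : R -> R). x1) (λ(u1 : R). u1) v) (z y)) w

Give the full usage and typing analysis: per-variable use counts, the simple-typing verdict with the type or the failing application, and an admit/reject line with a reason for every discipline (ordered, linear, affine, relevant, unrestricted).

counts: x ×0, u ×0, y ×1, w (bound) ×1, z (bound) ×1, v (bound) ×1, x1 (bound) ×1, u1 (bound) ×1
use order (left to right): x1, u1, v, z, y, w
typing: well-typed — term : (P -> R) -> R
ordered ✗ (x, u never used (weakening))
linear ✗ (x, u never used (weakening))
affine ✓ (at most one use each (x, u, y, w, z, v, x1, u1))
relevant ✗ (x, u never used (weakening))
unrestricted ✓ (type-checks ((P -> R) -> R) and nothing is barred)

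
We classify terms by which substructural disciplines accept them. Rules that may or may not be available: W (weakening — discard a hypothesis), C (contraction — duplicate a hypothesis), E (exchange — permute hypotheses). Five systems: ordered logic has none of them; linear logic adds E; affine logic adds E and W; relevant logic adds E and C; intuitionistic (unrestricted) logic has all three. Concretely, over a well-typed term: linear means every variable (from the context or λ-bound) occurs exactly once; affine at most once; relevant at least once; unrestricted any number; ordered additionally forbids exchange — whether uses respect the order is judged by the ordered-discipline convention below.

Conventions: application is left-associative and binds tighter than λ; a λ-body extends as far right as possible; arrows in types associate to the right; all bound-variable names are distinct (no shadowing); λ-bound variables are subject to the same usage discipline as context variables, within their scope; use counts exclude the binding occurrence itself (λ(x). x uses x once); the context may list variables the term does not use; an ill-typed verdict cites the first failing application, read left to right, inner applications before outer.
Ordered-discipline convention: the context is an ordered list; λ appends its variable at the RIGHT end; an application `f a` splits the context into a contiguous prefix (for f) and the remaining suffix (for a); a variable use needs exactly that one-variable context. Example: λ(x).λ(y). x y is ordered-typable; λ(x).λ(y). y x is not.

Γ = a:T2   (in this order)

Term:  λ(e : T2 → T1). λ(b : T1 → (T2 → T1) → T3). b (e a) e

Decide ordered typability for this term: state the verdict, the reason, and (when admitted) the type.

no — repeated use of e ×2
usage: a: 1; e (bound): 2; b (bound): 1
order of uses: b, e, a, e
typing: ✓ — (T2 → T1) → (T1 → (T2 → T1) → T3) → T3
summary: ordered ✗; linear ✗; affine ✗; relevant ✓; unrestricted ✓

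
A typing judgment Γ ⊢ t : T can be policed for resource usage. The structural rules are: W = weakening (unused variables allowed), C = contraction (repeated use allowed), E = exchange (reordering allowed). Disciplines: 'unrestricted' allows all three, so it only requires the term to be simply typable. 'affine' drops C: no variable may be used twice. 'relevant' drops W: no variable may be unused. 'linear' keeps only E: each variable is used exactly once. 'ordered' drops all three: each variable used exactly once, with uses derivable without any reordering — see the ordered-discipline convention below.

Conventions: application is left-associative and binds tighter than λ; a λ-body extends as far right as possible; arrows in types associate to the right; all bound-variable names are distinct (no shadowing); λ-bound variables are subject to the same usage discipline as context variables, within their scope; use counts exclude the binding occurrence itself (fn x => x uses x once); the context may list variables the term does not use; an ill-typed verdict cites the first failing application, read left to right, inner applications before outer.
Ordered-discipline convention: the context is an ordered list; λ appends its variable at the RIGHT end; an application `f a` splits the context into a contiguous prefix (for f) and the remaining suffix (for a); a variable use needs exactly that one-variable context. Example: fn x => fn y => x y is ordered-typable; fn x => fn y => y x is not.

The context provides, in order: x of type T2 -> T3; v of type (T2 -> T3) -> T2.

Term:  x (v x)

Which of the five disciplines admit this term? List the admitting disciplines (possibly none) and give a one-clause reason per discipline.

admitted by: relevant, unrestricted
usage: x ×2, v ×1
uses in reading order: x, v, x
typing: ✓ — T3
ordered: ✗, x ×2 used more than once (contraction)
linear: ✗, x ×2 used more than once (contraction)
affine: ✗, x ×2 used more than once (contraction)
relevant: ✓, at least one use each (x, v)
unrestricted: ✓, typability at T3 is all that's needed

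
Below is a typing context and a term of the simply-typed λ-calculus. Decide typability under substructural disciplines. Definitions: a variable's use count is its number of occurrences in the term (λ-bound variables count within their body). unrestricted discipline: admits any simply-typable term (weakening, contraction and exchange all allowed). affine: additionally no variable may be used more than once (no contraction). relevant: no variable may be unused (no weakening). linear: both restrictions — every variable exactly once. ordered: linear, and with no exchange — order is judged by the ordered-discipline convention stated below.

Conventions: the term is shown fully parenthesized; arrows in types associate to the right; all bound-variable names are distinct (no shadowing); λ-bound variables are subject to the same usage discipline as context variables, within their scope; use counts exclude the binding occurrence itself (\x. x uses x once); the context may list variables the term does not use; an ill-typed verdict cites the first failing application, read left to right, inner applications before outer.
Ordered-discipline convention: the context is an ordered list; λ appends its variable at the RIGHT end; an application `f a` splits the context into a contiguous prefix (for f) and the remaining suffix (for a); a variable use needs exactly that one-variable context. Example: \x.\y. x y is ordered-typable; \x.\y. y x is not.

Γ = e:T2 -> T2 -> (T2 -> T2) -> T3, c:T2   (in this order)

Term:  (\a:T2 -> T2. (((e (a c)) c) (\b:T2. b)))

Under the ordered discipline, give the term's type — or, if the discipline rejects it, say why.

not well-typed under ordered — repeated use of c ×2
variable uses: e=1; c=2; a [bound]=1; b [bound]=1
left-to-right use order: e, a, c, c, b
typing: well-typed — term : (T2 -> T2) -> T3
all disciplines: ordered ✗ | linear ✗ | affine ✗ | relevant ✓ | unrestricted ✓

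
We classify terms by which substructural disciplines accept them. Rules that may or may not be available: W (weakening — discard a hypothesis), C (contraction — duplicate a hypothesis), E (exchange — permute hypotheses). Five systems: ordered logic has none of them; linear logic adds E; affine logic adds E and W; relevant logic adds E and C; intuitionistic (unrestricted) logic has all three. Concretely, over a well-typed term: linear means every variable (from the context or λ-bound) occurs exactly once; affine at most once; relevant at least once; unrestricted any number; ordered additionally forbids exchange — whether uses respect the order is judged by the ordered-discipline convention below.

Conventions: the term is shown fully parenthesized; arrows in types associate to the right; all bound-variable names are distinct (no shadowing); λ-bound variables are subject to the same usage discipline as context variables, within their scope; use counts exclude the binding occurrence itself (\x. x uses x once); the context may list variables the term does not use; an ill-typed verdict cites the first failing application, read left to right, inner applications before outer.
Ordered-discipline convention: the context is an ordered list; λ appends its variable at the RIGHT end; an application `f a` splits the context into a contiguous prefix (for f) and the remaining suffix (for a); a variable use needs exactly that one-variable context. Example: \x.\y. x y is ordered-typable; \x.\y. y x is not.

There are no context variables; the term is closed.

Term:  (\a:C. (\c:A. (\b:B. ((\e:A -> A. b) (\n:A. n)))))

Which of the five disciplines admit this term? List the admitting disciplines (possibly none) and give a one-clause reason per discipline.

admitted by: affine, unrestricted
usage: a [bound]=0, c [bound]=0, b [bound]=1, e [bound]=0, n [bound]=1
order of uses: b, n
typing: well-typed at C -> A -> B -> B
ordered: ✗, a, c, e left unused
linear: ✗, a, c, e left unused
affine: ✓, no duplicate uses among a, c, b, e, n
relevant: ✗, a, c, e left unused
unrestricted: ✓, type-checks (C -> A -> B -> B) and nothing is barred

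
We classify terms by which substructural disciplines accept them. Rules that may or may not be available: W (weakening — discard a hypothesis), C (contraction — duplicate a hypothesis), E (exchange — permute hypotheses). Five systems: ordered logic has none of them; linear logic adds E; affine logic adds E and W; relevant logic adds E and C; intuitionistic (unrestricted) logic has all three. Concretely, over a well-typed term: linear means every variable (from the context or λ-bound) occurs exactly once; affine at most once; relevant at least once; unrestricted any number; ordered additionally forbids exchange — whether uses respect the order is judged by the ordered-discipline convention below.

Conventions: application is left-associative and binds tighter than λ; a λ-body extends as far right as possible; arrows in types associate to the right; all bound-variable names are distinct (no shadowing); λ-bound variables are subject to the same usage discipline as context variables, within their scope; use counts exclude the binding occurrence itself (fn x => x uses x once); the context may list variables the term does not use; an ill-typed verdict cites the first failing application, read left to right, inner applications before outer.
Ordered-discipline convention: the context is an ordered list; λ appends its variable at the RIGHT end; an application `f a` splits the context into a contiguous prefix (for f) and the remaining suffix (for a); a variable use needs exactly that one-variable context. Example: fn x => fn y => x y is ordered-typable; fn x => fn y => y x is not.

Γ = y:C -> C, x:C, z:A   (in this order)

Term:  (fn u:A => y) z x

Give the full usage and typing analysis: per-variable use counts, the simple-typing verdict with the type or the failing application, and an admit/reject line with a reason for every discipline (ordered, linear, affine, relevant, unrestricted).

variable uses: y: 1; x: 1; z: 1; u (λ-bound): 0
uses in reading order: y, z, x
typing: ✓ — C
ordered: ✗, u left unused
linear: ✗, u left unused
affine: ✓, y, x, z, u: no repeats, contraction unneeded
relevant: ✗, u left unused
unrestricted: ✓, simply typable at C; W, C, E all held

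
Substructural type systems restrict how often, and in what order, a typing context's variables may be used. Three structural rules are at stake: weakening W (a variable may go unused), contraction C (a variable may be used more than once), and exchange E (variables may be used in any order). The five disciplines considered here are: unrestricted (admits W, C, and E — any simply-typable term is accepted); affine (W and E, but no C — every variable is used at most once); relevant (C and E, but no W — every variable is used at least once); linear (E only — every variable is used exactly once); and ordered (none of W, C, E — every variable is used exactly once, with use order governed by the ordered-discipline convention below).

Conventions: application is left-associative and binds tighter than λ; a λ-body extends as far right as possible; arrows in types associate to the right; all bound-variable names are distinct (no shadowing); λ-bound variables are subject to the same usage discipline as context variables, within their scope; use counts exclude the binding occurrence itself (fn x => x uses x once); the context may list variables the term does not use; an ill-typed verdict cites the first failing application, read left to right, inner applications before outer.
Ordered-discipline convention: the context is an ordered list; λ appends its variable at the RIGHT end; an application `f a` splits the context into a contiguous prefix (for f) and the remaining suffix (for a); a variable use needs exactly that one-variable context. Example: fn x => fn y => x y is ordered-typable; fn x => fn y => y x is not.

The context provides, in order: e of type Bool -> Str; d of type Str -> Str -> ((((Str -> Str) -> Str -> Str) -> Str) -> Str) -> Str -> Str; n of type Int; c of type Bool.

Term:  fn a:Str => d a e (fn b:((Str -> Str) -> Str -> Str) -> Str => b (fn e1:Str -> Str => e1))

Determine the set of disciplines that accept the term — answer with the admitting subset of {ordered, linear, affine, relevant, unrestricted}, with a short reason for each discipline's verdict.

accepted by: none
counts: e: 1; d: 1; n: 0; c: 0; a [bound]: 1; b [bound]: 1; e1 [bound]: 1
order of uses: d, a, e, b, e1
typing: ill-typed: a function awaiting Str gets Bool -> Str
ordered: ✗, a type mismatch blocks all five
linear: ✗, the type mismatch rejects it
affine: ✗, not simply typable
relevant: ✗, fails simple typing
unrestricted: ✗, a type mismatch blocks all five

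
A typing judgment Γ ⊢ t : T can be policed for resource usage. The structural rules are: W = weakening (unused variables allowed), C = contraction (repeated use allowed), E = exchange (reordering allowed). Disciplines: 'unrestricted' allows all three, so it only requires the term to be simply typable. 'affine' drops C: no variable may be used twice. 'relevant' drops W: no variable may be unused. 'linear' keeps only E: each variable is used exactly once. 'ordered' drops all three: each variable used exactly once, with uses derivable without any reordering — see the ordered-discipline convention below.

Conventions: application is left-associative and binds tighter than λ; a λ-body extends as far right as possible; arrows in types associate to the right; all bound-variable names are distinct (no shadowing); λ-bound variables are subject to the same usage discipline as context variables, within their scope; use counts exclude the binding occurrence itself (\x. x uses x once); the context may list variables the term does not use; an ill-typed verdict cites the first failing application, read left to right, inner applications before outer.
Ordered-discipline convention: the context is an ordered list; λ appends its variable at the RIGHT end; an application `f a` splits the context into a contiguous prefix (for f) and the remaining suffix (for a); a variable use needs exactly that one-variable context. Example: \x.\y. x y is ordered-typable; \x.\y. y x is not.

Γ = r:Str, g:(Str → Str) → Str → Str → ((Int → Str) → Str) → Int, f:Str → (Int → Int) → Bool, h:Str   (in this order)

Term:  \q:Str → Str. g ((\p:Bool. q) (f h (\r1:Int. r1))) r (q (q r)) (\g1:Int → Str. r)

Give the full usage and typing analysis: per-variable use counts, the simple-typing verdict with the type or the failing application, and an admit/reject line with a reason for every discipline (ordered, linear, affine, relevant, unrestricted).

use counts: r: 3×; g: 1×; f: 1×; h: 1×; q (bound): 3×; p (bound): 0×; r1 (bound): 1×; g1 (bound): 0×
use order (left to right): g, q, f, h, r1, r, q, q, r, r
typing: well-typed at (Str → Str) → Int
ordered: ✗ — repeated use of r ×3, q ×3; unused: p, g1 — weakening required
linear: ✗ — repeated use of r ×3, q ×3; unused: p, g1 — weakening required
affine: ✗ — repeated use of r ×3, q ×3
relevant: ✗ — unused: p, g1 — weakening required
unrestricted: ✓ — well-typed at (Str → Str) → Int; no restrictions here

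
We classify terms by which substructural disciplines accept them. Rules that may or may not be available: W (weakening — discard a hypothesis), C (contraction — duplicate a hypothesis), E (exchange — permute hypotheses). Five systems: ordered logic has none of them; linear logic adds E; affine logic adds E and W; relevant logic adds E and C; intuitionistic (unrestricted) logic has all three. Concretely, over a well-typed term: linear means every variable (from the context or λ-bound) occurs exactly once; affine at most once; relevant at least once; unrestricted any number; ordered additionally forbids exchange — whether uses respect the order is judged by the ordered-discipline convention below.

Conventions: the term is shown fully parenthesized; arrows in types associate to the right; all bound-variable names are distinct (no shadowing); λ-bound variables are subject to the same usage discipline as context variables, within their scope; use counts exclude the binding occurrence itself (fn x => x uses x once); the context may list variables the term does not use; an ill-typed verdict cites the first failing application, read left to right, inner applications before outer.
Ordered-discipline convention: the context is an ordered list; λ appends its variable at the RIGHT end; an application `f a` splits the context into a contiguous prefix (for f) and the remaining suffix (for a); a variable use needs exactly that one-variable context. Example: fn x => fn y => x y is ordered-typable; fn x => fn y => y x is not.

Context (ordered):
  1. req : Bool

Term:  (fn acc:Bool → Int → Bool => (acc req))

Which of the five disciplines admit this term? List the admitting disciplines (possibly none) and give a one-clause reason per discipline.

admitted by: linear, affine, relevant, unrestricted
variable uses: req: 1, acc (bound): 1
uses in reading order: acc, req
typing: well-typed — term : (Bool → Int → Bool) → Int → Bool
ordered: ✗ — use order acc, req needs exchange
linear: ✓ — exactly-once usage across req, acc
affine: ✓ — no duplicate uses among req, acc
relevant: ✓ — every one of req, acc appears
unrestricted: ✓ — typability at (Bool → Int → Bool) → Int → Bool is all that's needed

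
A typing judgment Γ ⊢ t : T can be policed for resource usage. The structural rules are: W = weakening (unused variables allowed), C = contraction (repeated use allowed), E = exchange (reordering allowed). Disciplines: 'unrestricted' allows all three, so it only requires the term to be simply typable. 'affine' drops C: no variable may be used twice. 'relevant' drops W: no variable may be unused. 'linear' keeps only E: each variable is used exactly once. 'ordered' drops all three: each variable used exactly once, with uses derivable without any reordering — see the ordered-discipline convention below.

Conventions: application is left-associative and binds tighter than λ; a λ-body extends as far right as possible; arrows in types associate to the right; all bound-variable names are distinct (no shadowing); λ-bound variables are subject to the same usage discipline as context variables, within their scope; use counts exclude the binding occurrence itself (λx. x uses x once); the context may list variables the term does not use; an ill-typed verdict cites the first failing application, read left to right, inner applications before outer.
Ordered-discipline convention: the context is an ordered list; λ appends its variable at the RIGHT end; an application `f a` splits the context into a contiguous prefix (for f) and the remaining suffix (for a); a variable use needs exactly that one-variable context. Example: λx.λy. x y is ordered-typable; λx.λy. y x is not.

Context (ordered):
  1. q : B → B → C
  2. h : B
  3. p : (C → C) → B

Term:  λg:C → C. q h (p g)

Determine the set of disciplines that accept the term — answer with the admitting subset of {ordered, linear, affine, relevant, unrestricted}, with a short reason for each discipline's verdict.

admitted by: ordered, linear, affine, relevant, unrestricted
use counts: q: 1; h: 1; p: 1; g (bound): 1
left-to-right use order: q, h, p, g
typing: well-typed at (C → C) → C
ordered: ✓ — q, h, p, g: once each, no exchange needed
linear: ✓ — q, h, p, g: one use apiece
affine: ✓ — no duplicate uses among q, h, p, g
relevant: ✓ — none of q, h, p, g goes unused
unrestricted: ✓ — typability at (C → C) → C is all that's needed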